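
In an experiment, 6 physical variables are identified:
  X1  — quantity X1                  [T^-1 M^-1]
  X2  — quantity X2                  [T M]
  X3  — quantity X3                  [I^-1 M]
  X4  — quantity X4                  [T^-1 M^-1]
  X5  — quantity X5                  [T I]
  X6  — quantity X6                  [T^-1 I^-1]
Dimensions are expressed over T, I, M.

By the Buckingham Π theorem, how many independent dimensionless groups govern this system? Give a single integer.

4

Exponent matrix [T,I,M] × [X1,X2,X3,X4,X5,X6]:
  T: [-1  1  0 -1  1 -1]
  I: [ 0  0 -1  0  1 -1]
  M: [-1  1  1 -1  0  0]
RREF → pivots at {X1,X3} ⇒ r = 2
n=6, r=2 ⇒ 4 dimensionless groups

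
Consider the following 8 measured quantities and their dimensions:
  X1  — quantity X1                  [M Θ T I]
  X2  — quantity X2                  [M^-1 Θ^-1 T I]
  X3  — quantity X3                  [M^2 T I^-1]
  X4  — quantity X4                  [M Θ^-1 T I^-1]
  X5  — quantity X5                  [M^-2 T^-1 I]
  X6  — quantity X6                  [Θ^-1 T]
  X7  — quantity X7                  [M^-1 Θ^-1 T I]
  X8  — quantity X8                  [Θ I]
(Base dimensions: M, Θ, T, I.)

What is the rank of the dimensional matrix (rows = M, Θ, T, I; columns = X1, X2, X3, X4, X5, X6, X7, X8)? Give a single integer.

Exponent matrix [M,Θ,T,I] × [X1,X2,X3,X4,X5,X6,X7,X8]:
  M: [ 1 -1  2  1 -2  0 -1  0]
  Θ: [ 1 -1  0 -1  0 -1 -1  1]
  T: [ 1  1  1  1 -1  1  1  0]
  I: [ 1  1 -1 -1  1  0  1  1]
Echelon form has 3 nonzero rows (pivots: X1,X2,X3)

3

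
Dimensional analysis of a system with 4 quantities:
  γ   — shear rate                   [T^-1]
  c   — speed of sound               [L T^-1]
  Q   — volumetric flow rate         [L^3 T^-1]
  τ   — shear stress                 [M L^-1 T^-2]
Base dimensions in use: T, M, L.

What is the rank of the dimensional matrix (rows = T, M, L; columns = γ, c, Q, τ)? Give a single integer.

Exponent matrix [T,M,L] × [γ,c,Q,τ]:
  T: [-1 -1 -1 -2]
  M: [ 0  0  0  1]
  L: [ 0  1  3 -1]
Row reduction gives pivot columns γ,c,τ; rank = 3

3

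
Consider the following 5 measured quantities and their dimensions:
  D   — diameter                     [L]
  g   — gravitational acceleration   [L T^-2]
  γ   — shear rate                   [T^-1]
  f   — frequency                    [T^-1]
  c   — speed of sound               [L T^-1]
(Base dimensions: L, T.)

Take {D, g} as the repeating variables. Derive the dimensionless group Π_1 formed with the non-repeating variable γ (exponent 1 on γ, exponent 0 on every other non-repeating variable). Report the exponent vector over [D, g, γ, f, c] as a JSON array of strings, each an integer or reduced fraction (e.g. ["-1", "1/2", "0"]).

Dimensional matrix (L×T by D×g×γ×f×c):
  L: [ 1  1  0  0  1]
  T: [ 0 -2 -1 -1 -1]
RREF → pivots at {D,g} ⇒ r = 2
Repeat: D,g; free: γ,f,c
RREF:
  r0: [   1    0 -1/2 -1/2  1/2]
  r1: [   0    1  1/2  1/2  1/2]
Fix exponent of γ at 1, f at 0, c at 0; solve each RREF row for its pivot's exponent:
  r0: exp(D) + (-1/2)·1 = 0 ⇒ exp(D) = 1/2
  r1: exp(g) + (1/2)·1 = 0 ⇒ exp(g) = -1/2
Π_1 = D^(1/2) · g^(-1/2) · γ

["1/2", "-1/2", "1", "0", "0"]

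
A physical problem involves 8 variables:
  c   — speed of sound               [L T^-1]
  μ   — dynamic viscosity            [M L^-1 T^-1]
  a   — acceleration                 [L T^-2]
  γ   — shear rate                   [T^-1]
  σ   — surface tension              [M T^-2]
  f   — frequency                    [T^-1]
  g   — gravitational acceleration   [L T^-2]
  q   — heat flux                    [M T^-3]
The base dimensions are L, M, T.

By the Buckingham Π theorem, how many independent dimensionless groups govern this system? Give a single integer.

Dimensional matrix (L×M×T by c×μ×a×γ×σ×f×g×q):
  L: [ 1 -1  1  0  0  0  1  0]
  M: [ 0  1  0  0  1  0  0  1]
  T: [-1 -1 -2 -1 -2 -1 -2 -3]
Row reduction gives pivot columns c,μ,a; rank = 3
8 vars − rank 3 = 5 Π groups

5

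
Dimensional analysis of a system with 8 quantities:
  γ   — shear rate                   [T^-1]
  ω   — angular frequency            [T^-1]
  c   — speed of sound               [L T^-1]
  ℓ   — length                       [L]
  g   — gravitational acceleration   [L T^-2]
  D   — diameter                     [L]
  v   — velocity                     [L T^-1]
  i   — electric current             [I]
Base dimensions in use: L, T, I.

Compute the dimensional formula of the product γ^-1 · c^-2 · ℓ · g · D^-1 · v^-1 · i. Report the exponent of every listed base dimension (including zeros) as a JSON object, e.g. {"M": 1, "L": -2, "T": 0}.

{"L": -2, "T": 2, "I": 1}

Dimensional matrix (L×T×I by γ×ω×c×ℓ×g×D×v×i):
  L: [ 0  0  1  1  1  1  1  0]
  T: [-1 -1 -1  0 -2  0 -1  0]
  I: [ 0  0  0  0  0  0  0  1]
  [L]: (-1)·0+(-2)·1+(1)·1+(1)·1+(-1)·1+(-1)·1+(1)·0 = -2
  [T]: (-1)·-1+(-2)·-1+(1)·0+(1)·-2+(-1)·0+(-1)·-1+(1)·0 = 2
  [I]: (-1)·0+(-2)·0+(1)·0+(1)·0+(-1)·0+(-1)·0+(1)·1 = 1
⇒ L^-2 T^2 I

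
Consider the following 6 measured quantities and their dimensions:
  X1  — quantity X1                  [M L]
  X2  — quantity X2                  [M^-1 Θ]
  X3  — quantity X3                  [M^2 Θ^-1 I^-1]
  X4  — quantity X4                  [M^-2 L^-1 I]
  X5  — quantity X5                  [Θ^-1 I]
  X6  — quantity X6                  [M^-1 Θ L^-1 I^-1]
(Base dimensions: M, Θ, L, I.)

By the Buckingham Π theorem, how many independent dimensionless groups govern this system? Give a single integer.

3

Exponent matrix [M,Θ,L,I] × [X1,X2,X3,X4,X5,X6]:
  M: [ 1 -1  2 -2  0 -1]
  Θ: [ 0  1 -1  0 -1  1]
  L: [ 1  0  0 -1  0 -1]
  I: [ 0  0 -1  1  1 -1]
RREF → pivots at {X1,X2,X3} ⇒ r = 3
Π count = n − r = 6 − 3 = 3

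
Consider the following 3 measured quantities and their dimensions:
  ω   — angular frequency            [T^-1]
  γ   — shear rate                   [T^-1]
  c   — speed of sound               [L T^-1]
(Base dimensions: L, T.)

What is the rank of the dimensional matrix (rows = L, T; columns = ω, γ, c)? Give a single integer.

Dimensional matrix (L×T by ω×γ×c):
  L: [ 0  0  1]
  T: [-1 -1 -1]
Echelon form has 2 nonzero rows (pivots: ω,c)

2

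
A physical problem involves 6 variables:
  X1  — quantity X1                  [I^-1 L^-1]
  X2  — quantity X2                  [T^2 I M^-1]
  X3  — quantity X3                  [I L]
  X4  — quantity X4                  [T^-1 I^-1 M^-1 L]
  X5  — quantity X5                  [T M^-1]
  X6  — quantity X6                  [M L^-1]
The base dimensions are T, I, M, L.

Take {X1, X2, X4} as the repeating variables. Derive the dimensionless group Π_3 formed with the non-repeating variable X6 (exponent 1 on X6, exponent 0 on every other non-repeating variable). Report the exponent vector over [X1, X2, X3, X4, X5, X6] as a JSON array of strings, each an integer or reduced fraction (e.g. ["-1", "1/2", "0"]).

["-1/3", "1/3", "0", "2/3", "0", "1"]

Write exponents as rows T,I,M,L / cols X1,X2,X3,X4,X5,X6:
  T: [ 0  2  0 -1  1  0]
  I: [-1  1  1 -1  0  0]
  M: [ 0 -1  0 -1 -1  1]
  L: [-1  0  1  1  0 -1]
Row reduction gives pivot columns X1,X2,X4; rank = 3
Repeat: X1,X2,X4; free: X3,X5,X6
RREF:
  r0: [   1    0   -1    0  1/3  1/3]
  r1: [   0    1    0    0  2/3 -1/3]
  r2: [   0    0    0    1  1/3 -2/3]
  r3: [   0    0    0    0    0    0]
Fix exponent of X6 at 1, X3 at 0, X5 at 0; solve each RREF row for its pivot's exponent:
  r0: exp(X1) + (1/3)·1 = 0 ⇒ exp(X1) = -1/3
  r1: exp(X2) + (-1/3)·1 = 0 ⇒ exp(X2) = 1/3
  r2: exp(X4) + (-2/3)·1 = 0 ⇒ exp(X4) = 2/3
Π_3 = X1^(-1/3) · X2^(1/3) · X4^(2/3) · X6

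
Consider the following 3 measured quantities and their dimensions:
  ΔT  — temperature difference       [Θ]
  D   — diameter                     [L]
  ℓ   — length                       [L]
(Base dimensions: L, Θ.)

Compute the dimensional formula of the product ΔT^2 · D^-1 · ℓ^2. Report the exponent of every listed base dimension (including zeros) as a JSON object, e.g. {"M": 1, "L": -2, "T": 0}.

Dimensional matrix (L×Θ by ΔT×D×ℓ):
  L: [ 0  1  1]
  Θ: [ 1  0  0]
  [L]: (2)·0+(-1)·1+(2)·1 = 1
  [Θ]: (2)·1+(-1)·0+(2)·0 = 2
⇒ L Θ^2

{"L": 1, "Θ": 2}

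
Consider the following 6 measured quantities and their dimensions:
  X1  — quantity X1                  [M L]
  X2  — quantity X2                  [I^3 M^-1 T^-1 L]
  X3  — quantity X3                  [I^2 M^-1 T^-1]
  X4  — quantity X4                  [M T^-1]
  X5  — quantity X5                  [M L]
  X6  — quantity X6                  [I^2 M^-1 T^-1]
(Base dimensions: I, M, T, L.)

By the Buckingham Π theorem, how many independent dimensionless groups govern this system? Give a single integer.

3

Exponent matrix [I,M,T,L] × [X1,X2,X3,X4,X5,X6]:
  I: [ 0  3  2  0  0  2]
  M: [ 1 -1 -1  1  1 -1]
  T: [ 0 -1 -1 -1  0 -1]
  L: [ 1  1  0  0  1  0]
Row reduction gives pivot columns X1,X2,X3; rank = 3
Π count = n − r = 6 − 3 = 3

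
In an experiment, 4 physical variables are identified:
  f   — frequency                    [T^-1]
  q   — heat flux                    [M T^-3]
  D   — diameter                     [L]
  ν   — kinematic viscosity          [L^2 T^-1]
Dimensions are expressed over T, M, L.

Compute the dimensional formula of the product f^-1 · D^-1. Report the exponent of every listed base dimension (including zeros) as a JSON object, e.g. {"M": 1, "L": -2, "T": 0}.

{"T": 1, "M": 0, "L": -1}

Write exponents as rows T,M,L / cols f,q,D,ν:
  T: [-1 -3  0 -1]
  M: [ 0  1  0  0]
  L: [ 0  0  1  2]
  [T]: (-1)·-1+(-1)·0 = 1
  [M]: (-1)·0+(-1)·0 = 0
  [L]: (-1)·0+(-1)·1 = -1
⇒ T L^-1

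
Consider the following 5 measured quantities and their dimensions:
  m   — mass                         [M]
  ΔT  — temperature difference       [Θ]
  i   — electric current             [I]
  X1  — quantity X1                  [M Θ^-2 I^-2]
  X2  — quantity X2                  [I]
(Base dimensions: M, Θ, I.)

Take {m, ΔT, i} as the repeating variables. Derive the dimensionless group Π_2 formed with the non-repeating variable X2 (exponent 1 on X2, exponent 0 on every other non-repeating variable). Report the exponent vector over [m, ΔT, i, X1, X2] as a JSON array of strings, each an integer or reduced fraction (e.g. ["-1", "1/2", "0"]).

Dimensional matrix (M×Θ×I by m×ΔT×i×X1×X2):
  M: [ 1  0  0  1  0]
  Θ: [ 0  1  0 -2  0]
  I: [ 0  0  1 -2  1]
Row reduction gives pivot columns m,ΔT,i; rank = 3
Pivot set = {m,ΔT,i}, free = {X1,X2}
RREF:
  r0: [   1    0    0    1    0]
  r1: [   0    1    0   -2    0]
  r2: [   0    0    1   -2    1]
Fix exponent of X2 at 1, X1 at 0; solve each RREF row for its pivot's exponent:
  r0: exp(m) + (0)·1 = 0 ⇒ exp(m) = 0
  r1: exp(ΔT) + (0)·1 = 0 ⇒ exp(ΔT) = 0
  r2: exp(i) + (1)·1 = 0 ⇒ exp(i) = -1
Π_2 = i^-1 · X2

["0", "0", "-1", "0", "1"]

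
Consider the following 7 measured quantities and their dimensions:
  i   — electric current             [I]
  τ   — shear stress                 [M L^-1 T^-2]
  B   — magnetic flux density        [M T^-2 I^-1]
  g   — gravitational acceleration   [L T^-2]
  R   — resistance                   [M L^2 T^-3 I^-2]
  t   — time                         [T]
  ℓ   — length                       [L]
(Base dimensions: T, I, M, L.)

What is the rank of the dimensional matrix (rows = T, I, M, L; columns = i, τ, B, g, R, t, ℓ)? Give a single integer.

Exponent matrix [T,I,M,L] × [i,τ,B,g,R,t,ℓ]:
  T: [ 0 -2 -2 -2 -3  1  0]
  I: [ 1  0 -1  0 -2  0  0]
  M: [ 0  1  1  0  1  0  0]
  L: [ 0 -1  0  1  2  0  1]
Row reduction gives pivot columns i,τ,B,g; rank = 4

4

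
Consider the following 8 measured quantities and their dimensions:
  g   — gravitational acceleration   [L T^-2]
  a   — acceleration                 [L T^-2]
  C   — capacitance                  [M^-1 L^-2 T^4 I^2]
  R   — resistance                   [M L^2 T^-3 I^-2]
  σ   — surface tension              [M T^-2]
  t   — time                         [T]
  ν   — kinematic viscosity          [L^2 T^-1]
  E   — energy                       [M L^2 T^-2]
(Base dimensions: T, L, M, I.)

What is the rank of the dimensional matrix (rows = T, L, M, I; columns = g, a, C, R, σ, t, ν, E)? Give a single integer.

4

Write exponents as rows T,L,M,I / cols g,a,C,R,σ,t,ν,E:
  T: [-2 -2  4 -3 -2  1 -1 -2]
  L: [ 1  1 -2  2  0  0  2  2]
  M: [ 0  0 -1  1  1  0  0  1]
  I: [ 0  0  2 -2  0  0  0  0]
Echelon form has 4 nonzero rows (pivots: g,C,R,σ)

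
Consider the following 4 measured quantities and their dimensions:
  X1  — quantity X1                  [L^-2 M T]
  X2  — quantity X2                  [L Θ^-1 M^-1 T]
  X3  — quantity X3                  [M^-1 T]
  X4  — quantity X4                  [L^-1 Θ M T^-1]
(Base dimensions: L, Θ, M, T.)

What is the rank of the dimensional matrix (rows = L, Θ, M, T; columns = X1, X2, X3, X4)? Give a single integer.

3

Write exponents as rows L,Θ,M,T / cols X1,X2,X3,X4:
  L: [-2  1  0 -1]
  Θ: [ 0 -1  0  1]
  M: [ 1 -1 -1  1]
  T: [ 1  1  1 -1]
Row reduction gives pivot columns X1,X2,X3; rank = 3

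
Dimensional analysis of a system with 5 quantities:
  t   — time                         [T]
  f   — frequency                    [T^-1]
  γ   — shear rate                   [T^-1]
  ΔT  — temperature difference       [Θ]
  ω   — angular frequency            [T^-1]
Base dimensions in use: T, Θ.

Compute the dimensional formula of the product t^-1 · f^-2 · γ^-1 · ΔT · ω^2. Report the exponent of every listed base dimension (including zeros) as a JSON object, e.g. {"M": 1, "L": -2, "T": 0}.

Exponent matrix [T,Θ] × [t,f,γ,ΔT,ω]:
  T: [ 1 -1 -1  0 -1]
  Θ: [ 0  0  0  1  0]
  [T]: (-1)·1+(-2)·-1+(-1)·-1+(1)·0+(2)·-1 = 0
  [Θ]: (-1)·0+(-2)·0+(-1)·0+(1)·1+(2)·0 = 1
⇒ Θ

{"T": 0, "Θ": 1}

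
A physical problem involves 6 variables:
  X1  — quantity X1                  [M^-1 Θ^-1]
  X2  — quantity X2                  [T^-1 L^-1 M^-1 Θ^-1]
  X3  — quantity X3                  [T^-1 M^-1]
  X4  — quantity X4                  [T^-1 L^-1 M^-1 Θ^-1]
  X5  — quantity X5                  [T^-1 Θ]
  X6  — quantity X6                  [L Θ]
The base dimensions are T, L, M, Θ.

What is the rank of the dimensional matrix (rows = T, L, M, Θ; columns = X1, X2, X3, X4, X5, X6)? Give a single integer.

3

Write exponents as rows T,L,M,Θ / cols X1,X2,X3,X4,X5,X6:
  T: [ 0 -1 -1 -1 -1  0]
  L: [ 0 -1  0 -1  0  1]
  M: [-1 -1 -1 -1  0  0]
  Θ: [-1 -1  0 -1  1  1]
RREF → pivots at {X1,X2,X3} ⇒ r = 3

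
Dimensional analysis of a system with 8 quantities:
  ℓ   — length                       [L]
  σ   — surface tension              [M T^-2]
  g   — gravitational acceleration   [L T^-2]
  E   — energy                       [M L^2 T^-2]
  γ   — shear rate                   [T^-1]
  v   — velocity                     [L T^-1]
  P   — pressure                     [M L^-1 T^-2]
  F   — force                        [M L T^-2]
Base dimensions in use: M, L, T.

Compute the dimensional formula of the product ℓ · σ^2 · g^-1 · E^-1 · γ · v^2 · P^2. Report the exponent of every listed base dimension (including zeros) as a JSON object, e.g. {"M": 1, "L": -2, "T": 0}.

Dimensional matrix (M×L×T by ℓ×σ×g×E×γ×v×P×F):
  M: [ 0  1  0  1  0  0  1  1]
  L: [ 1  0  1  2  0  1 -1  1]
  T: [ 0 -2 -2 -2 -1 -1 -2 -2]
  [M]: (1)·0+(2)·1+(-1)·0+(-1)·1+(1)·0+(2)·0+(2)·1 = 3
  [L]: (1)·1+(2)·0+(-1)·1+(-1)·2+(1)·0+(2)·1+(2)·-1 = -2
  [T]: (1)·0+(2)·-2+(-1)·-2+(-1)·-2+(1)·-1+(2)·-1+(2)·-2 = -7
⇒ M^3 L^-2 T^-7

{"M": 3, "L": -2, "T": -7}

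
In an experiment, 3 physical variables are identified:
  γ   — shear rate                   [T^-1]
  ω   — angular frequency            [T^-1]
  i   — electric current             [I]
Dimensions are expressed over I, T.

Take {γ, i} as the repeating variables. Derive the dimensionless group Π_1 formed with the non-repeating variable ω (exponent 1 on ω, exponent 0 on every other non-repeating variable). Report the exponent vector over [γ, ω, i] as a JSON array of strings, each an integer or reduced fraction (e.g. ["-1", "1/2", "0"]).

["-1", "1", "0"]

Exponent matrix [I,T] × [γ,ω,i]:
  I: [ 0  0  1]
  T: [-1 -1  0]
Echelon form has 2 nonzero rows (pivots: γ,i)
Repeat: γ,i; free: ω
RREF:
  r0: [   1    1    0]
  r1: [   0    0    1]
Fix exponent of ω at 1; solve each RREF row for its pivot's exponent:
  r0: exp(γ) + (1)·1 = 0 ⇒ exp(γ) = -1
  r1: exp(i) + (0)·1 = 0 ⇒ exp(i) = 0
Π_1 = γ^-1 · ω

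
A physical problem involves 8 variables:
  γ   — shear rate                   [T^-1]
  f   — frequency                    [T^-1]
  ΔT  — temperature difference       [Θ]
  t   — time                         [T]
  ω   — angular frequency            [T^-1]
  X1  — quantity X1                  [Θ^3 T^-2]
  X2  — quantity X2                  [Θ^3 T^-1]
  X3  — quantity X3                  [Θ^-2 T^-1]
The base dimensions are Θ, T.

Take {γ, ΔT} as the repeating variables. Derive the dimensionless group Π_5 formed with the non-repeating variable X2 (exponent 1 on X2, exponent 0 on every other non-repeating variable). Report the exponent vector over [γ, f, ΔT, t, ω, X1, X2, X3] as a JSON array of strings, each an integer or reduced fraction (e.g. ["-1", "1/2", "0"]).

Exponent matrix [Θ,T] × [γ,f,ΔT,t,ω,X1,X2,X3]:
  Θ: [ 0  0  1  0  0  3  3 -2]
  T: [-1 -1  0  1 -1 -2 -1 -1]
Echelon form has 2 nonzero rows (pivots: γ,ΔT)
Pivot set = {γ,ΔT}, free = {f,t,ω,X1,X2,X3}
RREF:
  r0: [   1    1    0   -1    1    2    1    1]
  r1: [   0    0    1    0    0    3    3   -2]
Fix exponent of X2 at 1, f at 0, t at 0, ω at 0, X1 at 0, X3 at 0; solve each RREF row for its pivot's exponent:
  r0: exp(γ) + (1)·1 = 0 ⇒ exp(γ) = -1
  r1: exp(ΔT) + (3)·1 = 0 ⇒ exp(ΔT) = -3
Π_5 = γ^-1 · ΔT^-3 · X2

["-1", "0", "-3", "0", "0", "0", "1", "0"]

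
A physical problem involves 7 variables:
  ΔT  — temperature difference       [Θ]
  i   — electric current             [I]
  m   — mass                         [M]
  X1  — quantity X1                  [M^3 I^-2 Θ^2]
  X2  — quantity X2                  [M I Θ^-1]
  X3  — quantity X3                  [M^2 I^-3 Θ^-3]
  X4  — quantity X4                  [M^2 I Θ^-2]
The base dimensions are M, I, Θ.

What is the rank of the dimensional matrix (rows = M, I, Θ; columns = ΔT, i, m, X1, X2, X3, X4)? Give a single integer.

3

Write exponents as rows M,I,Θ / cols ΔT,i,m,X1,X2,X3,X4:
  M: [ 0  0  1  3  1  2  2]
  I: [ 0  1  0 -2  1 -3  1]
  Θ: [ 1  0  0  2 -1 -3 -2]
Row reduction gives pivot columns ΔT,i,m; rank = 3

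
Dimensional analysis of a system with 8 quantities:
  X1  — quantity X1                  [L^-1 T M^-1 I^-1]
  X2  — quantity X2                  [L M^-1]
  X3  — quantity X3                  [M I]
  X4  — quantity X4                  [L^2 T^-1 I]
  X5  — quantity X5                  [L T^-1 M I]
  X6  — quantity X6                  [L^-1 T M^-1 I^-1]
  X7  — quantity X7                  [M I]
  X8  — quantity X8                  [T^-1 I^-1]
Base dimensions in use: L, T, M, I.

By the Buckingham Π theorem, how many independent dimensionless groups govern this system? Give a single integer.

Exponent matrix [L,T,M,I] × [X1,X2,X3,X4,X5,X6,X7,X8]:
  L: [-1  1  0  2  1 -1  0  0]
  T: [ 1  0  0 -1 -1  1  0 -1]
  M: [-1 -1  1  0  1 -1  1  0]
  I: [-1  0  1  1  1 -1  1 -1]
Echelon form has 3 nonzero rows (pivots: X1,X2,X3)
n=8, r=3 ⇒ 5 dimensionless groups

5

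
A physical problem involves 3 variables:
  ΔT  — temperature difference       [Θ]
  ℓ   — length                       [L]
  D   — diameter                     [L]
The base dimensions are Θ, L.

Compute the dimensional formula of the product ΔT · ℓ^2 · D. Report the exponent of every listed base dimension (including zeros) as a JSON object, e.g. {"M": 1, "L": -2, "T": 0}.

{"Θ": 1, "L": 3}

Dimensional matrix (Θ×L by ΔT×ℓ×D):
  Θ: [ 1  0  0]
  L: [ 0  1  1]
  [Θ]: (1)·1+(2)·0+(1)·0 = 1
  [L]: (1)·0+(2)·1+(1)·1 = 3
⇒ Θ L^3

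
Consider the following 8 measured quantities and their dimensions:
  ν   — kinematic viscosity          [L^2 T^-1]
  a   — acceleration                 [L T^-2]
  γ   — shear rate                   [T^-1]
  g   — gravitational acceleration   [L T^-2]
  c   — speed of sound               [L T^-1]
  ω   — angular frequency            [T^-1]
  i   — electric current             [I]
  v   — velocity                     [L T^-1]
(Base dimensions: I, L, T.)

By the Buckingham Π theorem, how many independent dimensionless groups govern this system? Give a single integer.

5

Dimensional matrix (I×L×T by ν×a×γ×g×c×ω×i×v):
  I: [ 0  0  0  0  0  0  1  0]
  L: [ 2  1  0  1  1  0  0  1]
  T: [-1 -2 -1 -2 -1 -1  0 -1]
RREF → pivots at {ν,a,i} ⇒ r = 3
8 vars − rank 3 = 5 Π groups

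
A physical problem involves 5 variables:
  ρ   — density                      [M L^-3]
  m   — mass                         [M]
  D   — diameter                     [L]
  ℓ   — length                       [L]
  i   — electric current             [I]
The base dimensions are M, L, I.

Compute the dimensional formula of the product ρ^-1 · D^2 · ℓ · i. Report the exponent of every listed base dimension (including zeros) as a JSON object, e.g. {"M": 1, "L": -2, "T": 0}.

Exponent matrix [M,L,I] × [ρ,m,D,ℓ,i]:
  M: [ 1  1  0  0  0]
  L: [-3  0  1  1  0]
  I: [ 0  0  0  0  1]
  [M]: (-1)·1+(2)·0+(1)·0+(1)·0 = -1
  [L]: (-1)·-3+(2)·1+(1)·1+(1)·0 = 6
  [I]: (-1)·0+(2)·0+(1)·0+(1)·1 = 1
⇒ M^-1 L^6 I

{"M": -1, "L": 6, "I": 1}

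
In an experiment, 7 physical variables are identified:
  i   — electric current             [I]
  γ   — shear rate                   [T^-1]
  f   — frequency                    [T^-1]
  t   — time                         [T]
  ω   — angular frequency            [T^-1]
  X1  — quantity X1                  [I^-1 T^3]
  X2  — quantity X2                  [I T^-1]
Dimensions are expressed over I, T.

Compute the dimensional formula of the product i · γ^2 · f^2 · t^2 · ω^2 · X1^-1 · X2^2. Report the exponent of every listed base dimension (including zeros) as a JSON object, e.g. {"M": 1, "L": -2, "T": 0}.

Write exponents as rows I,T / cols i,γ,f,t,ω,X1,X2:
  I: [ 1  0  0  0  0 -1  1]
  T: [ 0 -1 -1  1 -1  3 -1]
  [I]: (1)·1+(2)·0+(2)·0+(2)·0+(2)·0+(-1)·-1+(2)·1 = 4
  [T]: (1)·0+(2)·-1+(2)·-1+(2)·1+(2)·-1+(-1)·3+(2)·-1 = -9
⇒ I^4 T^-9

{"I": 4, "T": -9}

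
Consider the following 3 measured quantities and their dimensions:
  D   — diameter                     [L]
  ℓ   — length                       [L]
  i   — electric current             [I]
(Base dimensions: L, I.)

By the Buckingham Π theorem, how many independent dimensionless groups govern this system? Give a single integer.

Exponent matrix [L,I] × [D,ℓ,i]:
  L: [ 1  1  0]
  I: [ 0  0  1]
RREF → pivots at {D,i} ⇒ r = 2
3 vars − rank 2 = 1 Π group

1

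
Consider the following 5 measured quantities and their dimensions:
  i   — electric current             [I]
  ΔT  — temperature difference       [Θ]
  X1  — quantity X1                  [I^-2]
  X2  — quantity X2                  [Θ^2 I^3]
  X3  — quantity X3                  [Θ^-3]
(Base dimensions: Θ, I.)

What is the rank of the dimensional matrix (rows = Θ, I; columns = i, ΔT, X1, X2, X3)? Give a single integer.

2

Exponent matrix [Θ,I] × [i,ΔT,X1,X2,X3]:
  Θ: [ 0  1  0  2 -3]
  I: [ 1  0 -2  3  0]
RREF → pivots at {i,ΔT} ⇒ r = 2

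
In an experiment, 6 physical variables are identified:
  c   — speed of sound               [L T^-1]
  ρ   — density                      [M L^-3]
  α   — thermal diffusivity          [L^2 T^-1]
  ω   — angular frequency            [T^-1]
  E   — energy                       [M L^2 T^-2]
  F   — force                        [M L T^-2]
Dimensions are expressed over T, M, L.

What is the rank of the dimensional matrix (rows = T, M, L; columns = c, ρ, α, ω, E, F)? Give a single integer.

3

Exponent matrix [T,M,L] × [c,ρ,α,ω,E,F]:
  T: [-1  0 -1 -1 -2 -2]
  M: [ 0  1  0  0  1  1]
  L: [ 1 -3  2  0  2  1]
Row reduction gives pivot columns c,ρ,α; rank = 3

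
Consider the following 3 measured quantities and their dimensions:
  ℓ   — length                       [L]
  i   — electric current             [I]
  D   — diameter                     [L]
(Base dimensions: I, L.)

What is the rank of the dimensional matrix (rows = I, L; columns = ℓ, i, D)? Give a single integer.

2

Write exponents as rows I,L / cols ℓ,i,D:
  I: [ 0  1  0]
  L: [ 1  0  1]
Row reduction gives pivot columns ℓ,i; rank = 2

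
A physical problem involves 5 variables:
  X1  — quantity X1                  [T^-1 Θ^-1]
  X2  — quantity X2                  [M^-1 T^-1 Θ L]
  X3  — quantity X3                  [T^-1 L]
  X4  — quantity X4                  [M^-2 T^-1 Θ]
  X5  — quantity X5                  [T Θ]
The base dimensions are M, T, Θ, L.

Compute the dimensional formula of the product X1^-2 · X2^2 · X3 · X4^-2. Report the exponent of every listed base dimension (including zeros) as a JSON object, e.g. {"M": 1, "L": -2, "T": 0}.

Exponent matrix [M,T,Θ,L] × [X1,X2,X3,X4,X5]:
  M: [ 0 -1  0 -2  0]
  T: [-1 -1 -1 -1  1]
  Θ: [-1  1  0  1  1]
  L: [ 0  1  1  0  0]
  [M]: (-2)·0+(2)·-1+(1)·0+(-2)·-2 = 2
  [T]: (-2)·-1+(2)·-1+(1)·-1+(-2)·-1 = 1
  [Θ]: (-2)·-1+(2)·1+(1)·0+(-2)·1 = 2
  [L]: (-2)·0+(2)·1+(1)·1+(-2)·0 = 3
⇒ M^2 T Θ^2 L^3

{"M": 2, "T": 1, "Θ": 2, "L": 3}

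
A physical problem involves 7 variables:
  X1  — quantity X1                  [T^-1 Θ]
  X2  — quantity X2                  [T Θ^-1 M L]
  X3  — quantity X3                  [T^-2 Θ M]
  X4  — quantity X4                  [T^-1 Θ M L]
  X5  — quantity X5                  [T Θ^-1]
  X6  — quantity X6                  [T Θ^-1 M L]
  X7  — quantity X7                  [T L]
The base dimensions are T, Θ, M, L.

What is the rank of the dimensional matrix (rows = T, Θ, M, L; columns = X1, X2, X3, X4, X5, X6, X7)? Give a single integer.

3

Exponent matrix [T,Θ,M,L] × [X1,X2,X3,X4,X5,X6,X7]:
  T: [-1  1 -2 -1  1  1  1]
  Θ: [ 1 -1  1  1 -1 -1  0]
  M: [ 0  1  1  1  0  1  0]
  L: [ 0  1  0  1  0  1  1]
Row reduction gives pivot columns X1,X2,X3; rank = 3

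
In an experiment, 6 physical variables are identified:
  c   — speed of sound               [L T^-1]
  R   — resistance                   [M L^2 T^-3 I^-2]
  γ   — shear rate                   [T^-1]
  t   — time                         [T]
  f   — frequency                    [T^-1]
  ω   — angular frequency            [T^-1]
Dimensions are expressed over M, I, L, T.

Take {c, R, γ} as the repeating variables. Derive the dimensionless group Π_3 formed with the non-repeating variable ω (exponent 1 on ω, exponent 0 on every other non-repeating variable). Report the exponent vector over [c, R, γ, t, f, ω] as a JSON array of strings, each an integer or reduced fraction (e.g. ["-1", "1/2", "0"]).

Exponent matrix [M,I,L,T] × [c,R,γ,t,f,ω]:
  M: [ 0  1  0  0  0  0]
  I: [ 0 -2  0  0  0  0]
  L: [ 1  2  0  0  0  0]
  T: [-1 -3 -1  1 -1 -1]
RREF → pivots at {c,R,γ} ⇒ r = 3
Pivot set = {c,R,γ}, free = {t,f,ω}
RREF:
  r0: [   1    0    0    0    0    0]
  r1: [   0    1    0    0    0    0]
  r2: [   0    0    1   -1    1    1]
  r3: [   0    0    0    0    0    0]
Fix exponent of ω at 1, t at 0, f at 0; solve each RREF row for its pivot's exponent:
  r0: exp(c) + (0)·1 = 0 ⇒ exp(c) = 0
  r1: exp(R) + (0)·1 = 0 ⇒ exp(R) = 0
  r2: exp(γ) + (1)·1 = 0 ⇒ exp(γ) = -1
Π_3 = γ^-1 · ω

["0", "0", "-1", "0", "0", "1"]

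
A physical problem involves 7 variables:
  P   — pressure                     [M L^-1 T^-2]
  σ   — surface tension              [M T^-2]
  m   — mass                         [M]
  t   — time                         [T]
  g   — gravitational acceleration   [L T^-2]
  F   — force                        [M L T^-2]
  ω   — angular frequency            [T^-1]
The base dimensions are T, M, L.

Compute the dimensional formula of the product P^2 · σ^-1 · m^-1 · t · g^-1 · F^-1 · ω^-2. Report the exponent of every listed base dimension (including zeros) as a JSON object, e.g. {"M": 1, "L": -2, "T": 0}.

{"T": 5, "M": -1, "L": -4}

Dimensional matrix (T×M×L by P×σ×m×t×g×F×ω):
  T: [-2 -2  0  1 -2 -2 -1]
  M: [ 1  1  1  0  0  1  0]
  L: [-1  0  0  0  1  1  0]
  [T]: (2)·-2+(-1)·-2+(-1)·0+(1)·1+(-1)·-2+(-1)·-2+(-2)·-1 = 5
  [M]: (2)·1+(-1)·1+(-1)·1+(1)·0+(-1)·0+(-1)·1+(-2)·0 = -1
  [L]: (2)·-1+(-1)·0+(-1)·0+(1)·0+(-1)·1+(-1)·1+(-2)·0 = -4
⇒ T^5 M^-1 L^-4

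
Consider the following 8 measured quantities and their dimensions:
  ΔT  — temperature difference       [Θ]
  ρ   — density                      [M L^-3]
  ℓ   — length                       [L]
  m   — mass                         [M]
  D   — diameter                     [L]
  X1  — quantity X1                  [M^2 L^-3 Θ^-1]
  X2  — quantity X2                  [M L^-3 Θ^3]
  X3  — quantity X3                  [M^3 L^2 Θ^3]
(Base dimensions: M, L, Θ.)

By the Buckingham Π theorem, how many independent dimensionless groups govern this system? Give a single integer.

Write exponents as rows M,L,Θ / cols ΔT,ρ,ℓ,m,D,X1,X2,X3:
  M: [ 0  1  0  1  0  2  1  3]
  L: [ 0 -3  1  0  1 -3 -3  2]
  Θ: [ 1  0  0  0  0 -1  3  3]
Row reduction gives pivot columns ΔT,ρ,ℓ; rank = 3
n=8, r=3 ⇒ 5 dimensionless groups

5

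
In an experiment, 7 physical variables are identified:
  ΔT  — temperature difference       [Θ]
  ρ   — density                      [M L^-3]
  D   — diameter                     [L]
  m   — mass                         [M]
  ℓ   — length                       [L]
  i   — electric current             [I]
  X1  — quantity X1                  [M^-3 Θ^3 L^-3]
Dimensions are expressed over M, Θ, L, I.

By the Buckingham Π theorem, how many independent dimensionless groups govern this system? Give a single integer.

Exponent matrix [M,Θ,L,I] × [ΔT,ρ,D,m,ℓ,i,X1]:
  M: [ 0  1  0  1  0  0 -3]
  Θ: [ 1  0  0  0  0  0  3]
  L: [ 0 -3  1  0  1  0 -3]
  I: [ 0  0  0  0  0  1  0]
Echelon form has 4 nonzero rows (pivots: ΔT,ρ,D,i)
7 vars − rank 4 = 3 Π groups

3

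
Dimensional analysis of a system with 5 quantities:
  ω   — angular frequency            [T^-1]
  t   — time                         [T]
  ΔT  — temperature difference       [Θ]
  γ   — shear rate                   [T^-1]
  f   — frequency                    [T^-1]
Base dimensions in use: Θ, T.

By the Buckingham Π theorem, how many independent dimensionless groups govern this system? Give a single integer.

Exponent matrix [Θ,T] × [ω,t,ΔT,γ,f]:
  Θ: [ 0  0  1  0  0]
  T: [-1  1  0 -1 -1]
RREF → pivots at {ω,ΔT} ⇒ r = 2
Π count = n − r = 5 − 2 = 3

3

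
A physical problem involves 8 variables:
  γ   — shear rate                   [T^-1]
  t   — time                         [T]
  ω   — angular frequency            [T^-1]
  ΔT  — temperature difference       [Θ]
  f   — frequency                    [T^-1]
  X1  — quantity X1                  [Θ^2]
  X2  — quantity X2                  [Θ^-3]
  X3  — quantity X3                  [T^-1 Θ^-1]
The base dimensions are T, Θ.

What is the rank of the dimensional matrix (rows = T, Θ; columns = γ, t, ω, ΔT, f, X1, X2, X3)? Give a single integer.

Exponent matrix [T,Θ] × [γ,t,ω,ΔT,f,X1,X2,X3]:
  T: [-1  1 -1  0 -1  0  0 -1]
  Θ: [ 0  0  0  1  0  2 -3 -1]
RREF → pivots at {γ,ΔT} ⇒ r = 2

2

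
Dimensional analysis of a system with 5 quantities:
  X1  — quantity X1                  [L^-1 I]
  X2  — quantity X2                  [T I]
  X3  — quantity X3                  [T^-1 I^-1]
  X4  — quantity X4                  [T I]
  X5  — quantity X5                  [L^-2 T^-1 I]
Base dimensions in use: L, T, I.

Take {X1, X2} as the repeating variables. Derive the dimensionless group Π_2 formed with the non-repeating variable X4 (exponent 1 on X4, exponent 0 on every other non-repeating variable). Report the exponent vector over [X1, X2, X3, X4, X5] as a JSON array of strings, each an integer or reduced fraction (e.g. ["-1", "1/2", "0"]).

["0", "-1", "0", "1", "0"]

Exponent matrix [L,T,I] × [X1,X2,X3,X4,X5]:
  L: [-1  0  0  0 -2]
  T: [ 0  1 -1  1 -1]
  I: [ 1  1 -1  1  1]
RREF → pivots at {X1,X2} ⇒ r = 2
Repeat: X1,X2; free: X3,X4,X5
RREF:
  r0: [   1    0    0    0    2]
  r1: [   0    1   -1    1   -1]
  r2: [   0    0    0    0    0]
Fix exponent of X4 at 1, X3 at 0, X5 at 0; solve each RREF row for its pivot's exponent:
  r0: exp(X1) + (0)·1 = 0 ⇒ exp(X1) = 0
  r1: exp(X2) + (1)·1 = 0 ⇒ exp(X2) = -1
Π_2 = X2^-1 · X4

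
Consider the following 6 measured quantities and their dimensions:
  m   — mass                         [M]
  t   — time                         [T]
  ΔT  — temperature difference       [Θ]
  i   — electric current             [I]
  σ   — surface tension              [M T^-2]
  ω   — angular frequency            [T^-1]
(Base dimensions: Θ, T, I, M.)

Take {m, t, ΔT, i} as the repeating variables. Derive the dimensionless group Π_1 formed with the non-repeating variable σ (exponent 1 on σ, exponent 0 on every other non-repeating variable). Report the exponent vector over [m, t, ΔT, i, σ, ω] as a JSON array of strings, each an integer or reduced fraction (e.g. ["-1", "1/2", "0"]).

Exponent matrix [Θ,T,I,M] × [m,t,ΔT,i,σ,ω]:
  Θ: [ 0  0  1  0  0  0]
  T: [ 0  1  0  0 -2 -1]
  I: [ 0  0  0  1  0  0]
  M: [ 1  0  0  0  1  0]
Echelon form has 4 nonzero rows (pivots: m,t,ΔT,i)
Repeat: m,t,ΔT,i; free: σ,ω
RREF:
  r0: [   1    0    0    0    1    0]
  r1: [   0    1    0    0   -2   -1]
  r2: [   0    0    1    0    0    0]
  r3: [   0    0    0    1    0    0]
Fix exponent of σ at 1, ω at 0; solve each RREF row for its pivot's exponent:
  r0: exp(m) + (1)·1 = 0 ⇒ exp(m) = -1
  r1: exp(t) + (-2)·1 = 0 ⇒ exp(t) = 2
  r2: exp(ΔT) + (0)·1 = 0 ⇒ exp(ΔT) = 0
  r3: exp(i) + (0)·1 = 0 ⇒ exp(i) = 0
Π_1 = m^-1 · t^2 · σ

["-1", "2", "0", "0", "1", "0"]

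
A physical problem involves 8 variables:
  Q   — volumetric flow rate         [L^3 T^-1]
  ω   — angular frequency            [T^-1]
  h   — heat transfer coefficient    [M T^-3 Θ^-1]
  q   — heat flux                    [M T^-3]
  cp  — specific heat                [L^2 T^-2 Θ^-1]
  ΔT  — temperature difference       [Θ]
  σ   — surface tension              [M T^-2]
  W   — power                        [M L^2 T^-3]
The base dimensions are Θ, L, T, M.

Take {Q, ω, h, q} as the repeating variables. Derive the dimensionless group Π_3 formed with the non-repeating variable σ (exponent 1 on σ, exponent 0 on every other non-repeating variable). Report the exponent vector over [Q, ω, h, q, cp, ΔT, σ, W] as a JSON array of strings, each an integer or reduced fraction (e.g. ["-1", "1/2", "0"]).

Write exponents as rows Θ,L,T,M / cols Q,ω,h,q,cp,ΔT,σ,W:
  Θ: [ 0  0 -1  0 -1  1  0  0]
  L: [ 3  0  0  0  2  0  0  2]
  T: [-1 -1 -3 -3 -2  0 -2 -3]
  M: [ 0  0  1  1  0  0  1  1]
RREF → pivots at {Q,ω,h,q} ⇒ r = 4
Pivot set = {Q,ω,h,q}, free = {cp,ΔT,σ,W}
RREF:
  r0: [   1    0    0    0  2/3    0    0  2/3]
  r1: [   0    1    0    0  4/3    0   -1 -2/3]
  r2: [   0    0    1    0    1   -1    0    0]
  r3: [   0    0    0    1   -1    1    1    1]
Fix exponent of σ at 1, cp at 0, ΔT at 0, W at 0; solve each RREF row for its pivot's exponent:
  r0: exp(Q) + (0)·1 = 0 ⇒ exp(Q) = 0
  r1: exp(ω) + (-1)·1 = 0 ⇒ exp(ω) = 1
  r2: exp(h) + (0)·1 = 0 ⇒ exp(h) = 0
  r3: exp(q) + (1)·1 = 0 ⇒ exp(q) = -1
Π_3 = ω · q^-1 · σ

["0", "1", "0", "-1", "0", "0", "1", "0"]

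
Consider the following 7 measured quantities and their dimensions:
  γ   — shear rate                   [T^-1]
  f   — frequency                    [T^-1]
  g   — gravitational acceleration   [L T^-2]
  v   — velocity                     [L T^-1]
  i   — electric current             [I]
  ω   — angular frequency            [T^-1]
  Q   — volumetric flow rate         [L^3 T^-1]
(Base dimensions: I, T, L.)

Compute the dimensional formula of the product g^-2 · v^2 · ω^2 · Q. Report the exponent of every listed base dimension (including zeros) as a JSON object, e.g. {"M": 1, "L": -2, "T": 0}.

Exponent matrix [I,T,L] × [γ,f,g,v,i,ω,Q]:
  I: [ 0  0  0  0  1  0  0]
  T: [-1 -1 -2 -1  0 -1 -1]
  L: [ 0  0  1  1  0  0  3]
  [I]: (-2)·0+(2)·0+(2)·0+(1)·0 = 0
  [T]: (-2)·-2+(2)·-1+(2)·-1+(1)·-1 = -1
  [L]: (-2)·1+(2)·1+(2)·0+(1)·3 = 3
⇒ T^-1 L^3

{"I": 0, "T": -1, "L": 3}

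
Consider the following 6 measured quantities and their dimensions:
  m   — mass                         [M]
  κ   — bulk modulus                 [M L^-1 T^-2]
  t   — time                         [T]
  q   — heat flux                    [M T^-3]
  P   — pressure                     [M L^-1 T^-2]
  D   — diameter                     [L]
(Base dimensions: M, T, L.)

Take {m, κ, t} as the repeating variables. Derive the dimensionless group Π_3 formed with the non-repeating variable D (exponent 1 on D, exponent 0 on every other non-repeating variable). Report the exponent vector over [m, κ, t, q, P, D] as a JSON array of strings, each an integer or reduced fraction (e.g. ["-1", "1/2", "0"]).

Exponent matrix [M,T,L] × [m,κ,t,q,P,D]:
  M: [ 1  1  0  1  1  0]
  T: [ 0 -2  1 -3 -2  0]
  L: [ 0 -1  0  0 -1  1]
RREF → pivots at {m,κ,t} ⇒ r = 3
Repeat: m,κ,t; free: q,P,D
RREF:
  r0: [   1    0    0    1    0    1]
  r1: [   0    1    0    0    1   -1]
  r2: [   0    0    1   -3    0   -2]
Fix exponent of D at 1, q at 0, P at 0; solve each RREF row for its pivot's exponent:
  r0: exp(m) + (1)·1 = 0 ⇒ exp(m) = -1
  r1: exp(κ) + (-1)·1 = 0 ⇒ exp(κ) = 1
  r2: exp(t) + (-2)·1 = 0 ⇒ exp(t) = 2
Π_3 = m^-1 · κ · t^2 · D

["-1", "1", "2", "0", "0", "1"]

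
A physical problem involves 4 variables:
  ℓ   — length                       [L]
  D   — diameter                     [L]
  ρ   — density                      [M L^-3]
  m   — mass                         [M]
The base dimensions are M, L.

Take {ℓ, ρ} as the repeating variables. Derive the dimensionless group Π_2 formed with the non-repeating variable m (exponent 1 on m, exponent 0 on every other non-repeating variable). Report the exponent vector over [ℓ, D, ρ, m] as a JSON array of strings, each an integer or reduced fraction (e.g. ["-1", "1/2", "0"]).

Dimensional matrix (M×L by ℓ×D×ρ×m):
  M: [ 0  0  1  1]
  L: [ 1  1 -3  0]
Echelon form has 2 nonzero rows (pivots: ℓ,ρ)
Pivot set = {ℓ,ρ}, free = {D,m}
RREF:
  r0: [   1    1    0    3]
  r1: [   0    0    1    1]
Fix exponent of m at 1, D at 0; solve each RREF row for its pivot's exponent:
  r0: exp(ℓ) + (3)·1 = 0 ⇒ exp(ℓ) = -3
  r1: exp(ρ) + (1)·1 = 0 ⇒ exp(ρ) = -1
Π_2 = ℓ^-3 · ρ^-1 · m

["-3", "0", "-1", "1"]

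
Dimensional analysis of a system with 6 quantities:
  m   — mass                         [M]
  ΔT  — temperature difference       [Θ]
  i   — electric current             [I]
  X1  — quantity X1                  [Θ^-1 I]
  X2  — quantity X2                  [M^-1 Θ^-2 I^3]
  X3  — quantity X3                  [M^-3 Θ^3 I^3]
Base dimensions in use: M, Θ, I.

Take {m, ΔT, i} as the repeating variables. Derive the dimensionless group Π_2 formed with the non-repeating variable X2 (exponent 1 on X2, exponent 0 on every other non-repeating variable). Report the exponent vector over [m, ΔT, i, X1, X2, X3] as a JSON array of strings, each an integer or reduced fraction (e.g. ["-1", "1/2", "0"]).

Exponent matrix [M,Θ,I] × [m,ΔT,i,X1,X2,X3]:
  M: [ 1  0  0  0 -1 -3]
  Θ: [ 0  1  0 -1 -2  3]
  I: [ 0  0  1  1  3  3]
RREF → pivots at {m,ΔT,i} ⇒ r = 3
Repeat: m,ΔT,i; free: X1,X2,X3
RREF:
  r0: [   1    0    0    0   -1   -3]
  r1: [   0    1    0   -1   -2    3]
  r2: [   0    0    1    1    3    3]
Fix exponent of X2 at 1, X1 at 0, X3 at 0; solve each RREF row for its pivot's exponent:
  r0: exp(m) + (-1)·1 = 0 ⇒ exp(m) = 1
  r1: exp(ΔT) + (-2)·1 = 0 ⇒ exp(ΔT) = 2
  r2: exp(i) + (3)·1 = 0 ⇒ exp(i) = -3
Π_2 = m · ΔT^2 · i^-3 · X2

["1", "2", "-3", "0", "1", "0"]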